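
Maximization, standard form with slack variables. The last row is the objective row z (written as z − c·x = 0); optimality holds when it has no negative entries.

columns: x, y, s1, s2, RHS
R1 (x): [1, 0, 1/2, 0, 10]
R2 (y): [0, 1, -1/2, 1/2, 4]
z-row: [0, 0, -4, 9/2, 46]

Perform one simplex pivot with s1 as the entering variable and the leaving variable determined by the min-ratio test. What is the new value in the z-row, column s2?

Ratio test on column s1 — row 1: 10/(1/2) = 20; row 2: entry -1/2 ≤ 0. Minimum is 20 at row 1 (x leaves); pivot element 1/2.
Divide row 1 by 1/2; eliminate column s1 from the other rows.
z-row update in column s2: 9/2 − (-4)·0 = 9/2.

9/2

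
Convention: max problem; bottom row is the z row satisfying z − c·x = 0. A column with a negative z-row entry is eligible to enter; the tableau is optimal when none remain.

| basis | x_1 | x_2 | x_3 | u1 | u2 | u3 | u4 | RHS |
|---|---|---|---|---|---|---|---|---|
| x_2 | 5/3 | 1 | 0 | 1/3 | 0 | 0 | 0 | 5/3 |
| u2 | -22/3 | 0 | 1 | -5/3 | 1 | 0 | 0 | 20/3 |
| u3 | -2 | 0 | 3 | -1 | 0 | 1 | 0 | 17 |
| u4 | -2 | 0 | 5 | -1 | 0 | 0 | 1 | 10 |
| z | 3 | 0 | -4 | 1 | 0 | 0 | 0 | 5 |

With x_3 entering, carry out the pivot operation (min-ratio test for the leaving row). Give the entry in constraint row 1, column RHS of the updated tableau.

5/3

Ratio test on column x_3 — row 1: entry 0 ≤ 0; row 2: (20/3)/1 = 20/3; row 3: 17/3 = 17/3; row 4: 10/5 = 2. Minimum is 2 at row 4 (u4 leaves); pivot element 5.
Divide row 4 by 5; eliminate column x_3 from the other rows.
Row 1 update in column RHS: 5/3 − 0·2 = 5/3.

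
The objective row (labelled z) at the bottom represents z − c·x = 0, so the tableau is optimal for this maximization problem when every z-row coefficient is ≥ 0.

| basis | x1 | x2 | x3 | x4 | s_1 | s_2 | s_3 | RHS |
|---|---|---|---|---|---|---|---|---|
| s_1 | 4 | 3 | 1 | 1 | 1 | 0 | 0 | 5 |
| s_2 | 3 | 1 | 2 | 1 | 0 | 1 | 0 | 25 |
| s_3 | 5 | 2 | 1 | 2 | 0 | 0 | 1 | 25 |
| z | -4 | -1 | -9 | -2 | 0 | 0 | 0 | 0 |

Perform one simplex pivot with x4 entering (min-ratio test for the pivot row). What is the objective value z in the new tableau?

Ratio test on column x4 — row 1: 5/1 = 5; row 2: 25/1 = 25; row 3: 25/2 = 25/2. Minimum is 5 at row 1 (s_1 leaves); pivot element 1.
Pivot on row 1; the z-row RHS becomes 0 − (-2)·5 = 10.

10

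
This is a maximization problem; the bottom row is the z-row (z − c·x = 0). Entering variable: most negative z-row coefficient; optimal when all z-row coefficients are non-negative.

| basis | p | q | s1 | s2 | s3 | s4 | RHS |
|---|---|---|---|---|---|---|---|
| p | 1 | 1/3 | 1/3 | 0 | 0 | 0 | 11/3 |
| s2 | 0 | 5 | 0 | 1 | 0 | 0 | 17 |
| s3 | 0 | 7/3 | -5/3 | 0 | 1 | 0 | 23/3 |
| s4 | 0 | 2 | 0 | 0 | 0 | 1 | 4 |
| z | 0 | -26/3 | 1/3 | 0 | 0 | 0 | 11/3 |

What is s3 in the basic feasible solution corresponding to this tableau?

23/3

s3 is basic (row 3); its value is the RHS of that row, 23/3.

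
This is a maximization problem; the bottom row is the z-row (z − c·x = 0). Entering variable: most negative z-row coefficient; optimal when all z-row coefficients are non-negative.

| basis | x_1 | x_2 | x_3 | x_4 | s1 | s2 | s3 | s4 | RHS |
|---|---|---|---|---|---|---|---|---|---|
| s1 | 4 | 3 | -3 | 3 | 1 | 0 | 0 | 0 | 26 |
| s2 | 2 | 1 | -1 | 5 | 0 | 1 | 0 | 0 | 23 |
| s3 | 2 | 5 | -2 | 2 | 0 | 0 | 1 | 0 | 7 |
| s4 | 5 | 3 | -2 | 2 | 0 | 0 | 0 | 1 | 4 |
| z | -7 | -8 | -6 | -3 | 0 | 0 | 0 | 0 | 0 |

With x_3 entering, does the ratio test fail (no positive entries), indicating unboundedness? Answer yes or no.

Every constraint-row entry in column x_3 is ≤ 0, so increasing x_3 is unbounded.

yes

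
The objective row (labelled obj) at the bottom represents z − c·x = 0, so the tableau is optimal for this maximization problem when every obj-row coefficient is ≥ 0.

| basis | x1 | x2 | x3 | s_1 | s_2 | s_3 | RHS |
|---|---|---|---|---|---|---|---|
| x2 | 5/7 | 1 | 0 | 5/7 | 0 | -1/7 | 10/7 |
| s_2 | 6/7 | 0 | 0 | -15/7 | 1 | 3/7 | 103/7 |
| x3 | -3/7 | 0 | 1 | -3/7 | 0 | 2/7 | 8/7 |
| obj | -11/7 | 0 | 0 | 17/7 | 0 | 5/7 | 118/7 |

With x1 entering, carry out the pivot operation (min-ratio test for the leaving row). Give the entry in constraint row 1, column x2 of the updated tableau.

7/5

Ratio test on column x1 — row 1: (10/7)/(5/7) = 2; row 2: (103/7)/(6/7) = 103/6; row 3: entry -3/7 ≤ 0. Minimum is 2 at row 1 (x2 leaves); pivot element 5/7.
Divide row 1 by 5/7; eliminate column x1 from the other rows.
In the new row 1, the x2 entry is the old entry divided by the pivot: 1/(5/7) = 7/5.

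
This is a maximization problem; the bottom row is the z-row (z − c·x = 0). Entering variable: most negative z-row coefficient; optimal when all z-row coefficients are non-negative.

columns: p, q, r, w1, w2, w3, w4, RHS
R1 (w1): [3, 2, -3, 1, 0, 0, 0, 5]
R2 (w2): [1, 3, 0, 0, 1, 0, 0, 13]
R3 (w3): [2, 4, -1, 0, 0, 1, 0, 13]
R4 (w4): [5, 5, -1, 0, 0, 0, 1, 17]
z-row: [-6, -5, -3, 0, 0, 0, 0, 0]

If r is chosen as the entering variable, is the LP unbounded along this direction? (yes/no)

yes

Every constraint-row entry in column r is ≤ 0, so increasing r is unbounded.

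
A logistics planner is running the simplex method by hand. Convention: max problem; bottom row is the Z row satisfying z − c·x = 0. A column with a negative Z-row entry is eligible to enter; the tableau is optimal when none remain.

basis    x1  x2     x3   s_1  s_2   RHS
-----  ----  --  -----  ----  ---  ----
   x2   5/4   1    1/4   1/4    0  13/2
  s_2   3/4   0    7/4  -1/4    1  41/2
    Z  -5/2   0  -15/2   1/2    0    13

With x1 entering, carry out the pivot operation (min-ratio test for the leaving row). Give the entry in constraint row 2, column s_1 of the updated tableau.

Ratio test on column x1 — row 1: (13/2)/(5/4) = 26/5; row 2: (41/2)/(3/4) = 82/3. Minimum is 26/5 at row 1 (x2 leaves); pivot element 5/4.
Divide row 1 by 5/4; eliminate column x1 from the other rows.
Row 2 update in column s_1: -1/4 − (3/4)·(1/5) = -2/5.

-2/5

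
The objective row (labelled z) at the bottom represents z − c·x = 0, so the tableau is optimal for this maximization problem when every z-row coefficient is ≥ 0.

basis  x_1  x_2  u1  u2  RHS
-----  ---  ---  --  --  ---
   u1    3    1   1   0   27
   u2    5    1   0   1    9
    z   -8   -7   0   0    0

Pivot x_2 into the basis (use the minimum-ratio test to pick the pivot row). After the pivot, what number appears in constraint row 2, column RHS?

Ratio test on column x_2 — row 1: 27/1 = 27; row 2: 9/1 = 9. Minimum is 9 at row 2 (u2 leaves); pivot element 1.
Divide row 2 by 1; eliminate column x_2 from the other rows.
In the new row 2, the RHS entry is the old entry divided by the pivot: 9/1 = 9.

9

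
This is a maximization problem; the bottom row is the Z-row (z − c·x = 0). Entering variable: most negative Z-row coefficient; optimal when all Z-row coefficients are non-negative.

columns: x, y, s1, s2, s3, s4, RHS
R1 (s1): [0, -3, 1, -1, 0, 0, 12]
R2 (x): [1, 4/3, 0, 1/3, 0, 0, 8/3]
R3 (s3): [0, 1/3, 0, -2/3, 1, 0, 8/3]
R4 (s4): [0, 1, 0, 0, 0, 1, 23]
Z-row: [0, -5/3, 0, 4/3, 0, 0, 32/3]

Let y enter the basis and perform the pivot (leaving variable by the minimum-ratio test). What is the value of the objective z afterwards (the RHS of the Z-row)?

Ratio test on column y — row 1: entry -3 ≤ 0; row 2: (8/3)/(4/3) = 2; row 3: (8/3)/(1/3) = 8; row 4: 23/1 = 23. Minimum is 2 at row 2 (x leaves); pivot element 4/3.
Pivot on row 2; the Z-row RHS becomes 32/3 − (-5/3)·2 = 14.

14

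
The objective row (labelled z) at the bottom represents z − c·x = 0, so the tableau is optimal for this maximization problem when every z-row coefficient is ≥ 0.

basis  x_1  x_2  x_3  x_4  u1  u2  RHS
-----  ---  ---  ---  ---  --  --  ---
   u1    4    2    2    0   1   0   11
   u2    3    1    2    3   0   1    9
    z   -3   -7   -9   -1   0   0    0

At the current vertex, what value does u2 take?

u2 is basic (row 2); its value is the RHS of that row, 9.

9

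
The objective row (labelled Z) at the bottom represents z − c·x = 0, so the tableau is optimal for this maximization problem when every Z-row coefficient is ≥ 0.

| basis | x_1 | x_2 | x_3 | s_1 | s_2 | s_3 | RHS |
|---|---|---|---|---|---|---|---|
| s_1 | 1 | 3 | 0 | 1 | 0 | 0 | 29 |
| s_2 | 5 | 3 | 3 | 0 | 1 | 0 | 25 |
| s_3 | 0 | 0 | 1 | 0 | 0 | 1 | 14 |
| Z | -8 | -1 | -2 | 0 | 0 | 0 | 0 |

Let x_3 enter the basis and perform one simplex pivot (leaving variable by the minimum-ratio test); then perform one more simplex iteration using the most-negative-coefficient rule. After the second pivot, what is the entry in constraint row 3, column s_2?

Ratio test on column x_3 — row 1: entry 0 ≤ 0; row 2: 25/3 = 25/3; row 3: 14/1 = 14. Minimum is 25/3 at row 2 (s_2 leaves); pivot element 3.
Divide row 2 by 3; eliminate column x_3 from the other rows.
Second iteration: most negative Z-row entry is -14/3 in column x_1, so x_1 enters.
Ratio test on column x_1 — row 1: 29/1 = 29; row 2: (25/3)/(5/3) = 5; row 3: entry -5/3 ≤ 0. Minimum is 5 at row 2 (x_3 leaves); pivot element 5/3.
Divide row 2 by 5/3; eliminate column x_1 from the other rows.
After both pivots, the entry at constraint row 3, column s_2 is 0.

0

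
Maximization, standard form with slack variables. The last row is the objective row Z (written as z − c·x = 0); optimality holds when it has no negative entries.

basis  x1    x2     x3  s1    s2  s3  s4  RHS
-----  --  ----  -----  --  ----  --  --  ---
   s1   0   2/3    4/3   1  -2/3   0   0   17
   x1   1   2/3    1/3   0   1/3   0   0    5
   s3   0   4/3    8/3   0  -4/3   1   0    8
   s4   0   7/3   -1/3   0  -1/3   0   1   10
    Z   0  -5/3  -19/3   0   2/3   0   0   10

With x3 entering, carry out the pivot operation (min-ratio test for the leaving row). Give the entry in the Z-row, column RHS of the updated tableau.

Ratio test on column x3 — row 1: 17/(4/3) = 51/4; row 2: 5/(1/3) = 15; row 3: 8/(8/3) = 3; row 4: entry -1/3 ≤ 0. Minimum is 3 at row 3 (s3 leaves); pivot element 8/3.
Divide row 3 by 8/3; eliminate column x3 from the other rows.
Z-row update in column RHS: 10 − (-19/3)·3 = 29.

29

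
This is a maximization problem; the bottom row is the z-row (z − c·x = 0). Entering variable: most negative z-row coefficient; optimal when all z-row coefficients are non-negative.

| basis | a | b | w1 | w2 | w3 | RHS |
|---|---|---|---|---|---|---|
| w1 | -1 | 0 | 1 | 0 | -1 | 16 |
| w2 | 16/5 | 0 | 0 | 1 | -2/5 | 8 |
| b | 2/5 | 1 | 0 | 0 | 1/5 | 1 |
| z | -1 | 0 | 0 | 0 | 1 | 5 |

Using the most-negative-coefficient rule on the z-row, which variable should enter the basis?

a

Negative z-row entries: a: -1.
The most negative is -1 in column a, so a enters.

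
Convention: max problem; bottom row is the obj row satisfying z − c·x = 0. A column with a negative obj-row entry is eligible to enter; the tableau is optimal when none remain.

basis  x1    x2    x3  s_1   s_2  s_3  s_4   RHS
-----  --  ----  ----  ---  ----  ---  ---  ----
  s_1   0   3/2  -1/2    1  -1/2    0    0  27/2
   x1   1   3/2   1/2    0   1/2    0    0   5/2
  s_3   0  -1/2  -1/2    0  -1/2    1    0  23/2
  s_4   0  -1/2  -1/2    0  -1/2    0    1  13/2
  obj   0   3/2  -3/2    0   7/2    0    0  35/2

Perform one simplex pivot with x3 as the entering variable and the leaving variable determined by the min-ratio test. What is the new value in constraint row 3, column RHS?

Ratio test on column x3 — row 1: entry -1/2 ≤ 0; row 2: (5/2)/(1/2) = 5; row 3: entry -1/2 ≤ 0; row 4: entry -1/2 ≤ 0. Minimum is 5 at row 2 (x1 leaves); pivot element 1/2.
Divide row 2 by 1/2; eliminate column x3 from the other rows.
Row 3 update in column RHS: 23/2 − (-1/2)·5 = 14.

14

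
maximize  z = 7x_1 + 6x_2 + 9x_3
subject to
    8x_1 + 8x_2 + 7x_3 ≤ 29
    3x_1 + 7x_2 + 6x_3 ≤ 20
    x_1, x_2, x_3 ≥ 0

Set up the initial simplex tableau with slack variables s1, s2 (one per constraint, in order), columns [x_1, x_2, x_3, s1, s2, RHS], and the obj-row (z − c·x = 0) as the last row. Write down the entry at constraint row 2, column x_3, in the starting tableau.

Constraint 2 has coefficient 6 on x_3.

6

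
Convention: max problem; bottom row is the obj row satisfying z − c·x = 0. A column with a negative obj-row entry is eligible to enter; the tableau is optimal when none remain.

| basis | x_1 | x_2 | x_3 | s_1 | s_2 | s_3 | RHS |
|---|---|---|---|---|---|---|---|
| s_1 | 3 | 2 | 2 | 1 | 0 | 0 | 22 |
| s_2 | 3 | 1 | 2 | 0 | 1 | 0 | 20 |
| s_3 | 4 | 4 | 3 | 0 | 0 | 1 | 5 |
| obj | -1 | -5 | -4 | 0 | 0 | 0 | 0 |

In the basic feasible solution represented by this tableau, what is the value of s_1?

s_1 is basic (row 1); its value is the RHS of that row, 22.

22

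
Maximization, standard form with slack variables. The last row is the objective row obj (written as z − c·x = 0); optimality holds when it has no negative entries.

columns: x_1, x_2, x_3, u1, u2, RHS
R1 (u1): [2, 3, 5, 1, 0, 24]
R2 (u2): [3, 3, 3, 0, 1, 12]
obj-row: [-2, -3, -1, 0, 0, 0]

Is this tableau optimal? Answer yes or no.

no

The obj-row has a negative entry -3 in column x_2, so it is not optimal.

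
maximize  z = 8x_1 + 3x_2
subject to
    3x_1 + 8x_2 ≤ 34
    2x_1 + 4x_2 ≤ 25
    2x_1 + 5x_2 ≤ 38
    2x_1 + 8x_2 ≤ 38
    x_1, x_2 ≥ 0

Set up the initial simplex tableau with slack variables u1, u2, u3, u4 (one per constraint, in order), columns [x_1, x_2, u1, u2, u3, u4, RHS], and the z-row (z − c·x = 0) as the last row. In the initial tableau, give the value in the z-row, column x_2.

The z-row carries the negated objective coefficients: the x_2 entry is -3.

-3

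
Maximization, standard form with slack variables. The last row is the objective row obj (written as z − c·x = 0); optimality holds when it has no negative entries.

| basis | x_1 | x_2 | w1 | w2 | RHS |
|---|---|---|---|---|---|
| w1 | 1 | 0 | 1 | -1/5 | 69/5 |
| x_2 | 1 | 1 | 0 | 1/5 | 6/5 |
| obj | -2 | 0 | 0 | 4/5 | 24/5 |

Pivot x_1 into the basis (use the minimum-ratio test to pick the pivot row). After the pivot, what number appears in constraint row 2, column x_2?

1

Ratio test on column x_1 — row 1: (69/5)/1 = 69/5; row 2: (6/5)/1 = 6/5. Minimum is 6/5 at row 2 (x_2 leaves); pivot element 1.
Divide row 2 by 1; eliminate column x_1 from the other rows.
In the new row 2, the x_2 entry is the old entry divided by the pivot: 1/1 = 1.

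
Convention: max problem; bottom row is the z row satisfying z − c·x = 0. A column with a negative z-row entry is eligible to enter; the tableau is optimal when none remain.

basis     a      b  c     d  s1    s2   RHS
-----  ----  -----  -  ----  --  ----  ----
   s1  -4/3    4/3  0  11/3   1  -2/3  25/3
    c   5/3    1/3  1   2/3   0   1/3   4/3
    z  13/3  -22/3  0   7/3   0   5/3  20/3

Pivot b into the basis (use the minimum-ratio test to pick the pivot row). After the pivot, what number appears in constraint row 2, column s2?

Ratio test on column b — row 1: (25/3)/(4/3) = 25/4; row 2: (4/3)/(1/3) = 4. Minimum is 4 at row 2 (c leaves); pivot element 1/3.
Divide row 2 by 1/3; eliminate column b from the other rows.
In the new row 2, the s2 entry is the old entry divided by the pivot: (1/3)/(1/3) = 1.

1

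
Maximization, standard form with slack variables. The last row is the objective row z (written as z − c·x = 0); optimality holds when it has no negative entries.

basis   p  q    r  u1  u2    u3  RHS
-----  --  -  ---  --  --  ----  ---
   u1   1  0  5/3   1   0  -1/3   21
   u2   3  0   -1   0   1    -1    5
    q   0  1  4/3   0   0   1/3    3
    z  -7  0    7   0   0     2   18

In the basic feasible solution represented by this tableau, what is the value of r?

r is not in the basis, so in the current basic feasible solution r = 0.

0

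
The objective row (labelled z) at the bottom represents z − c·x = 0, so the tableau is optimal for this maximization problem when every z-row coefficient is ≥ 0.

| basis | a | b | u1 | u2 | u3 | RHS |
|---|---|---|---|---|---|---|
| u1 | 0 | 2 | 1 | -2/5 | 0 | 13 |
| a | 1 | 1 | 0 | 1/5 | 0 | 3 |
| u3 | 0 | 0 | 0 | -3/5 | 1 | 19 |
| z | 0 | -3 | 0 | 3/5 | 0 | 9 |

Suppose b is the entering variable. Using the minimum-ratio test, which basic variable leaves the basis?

a

Column b entries and ratios — u1: 13/2 = 13/2; a: 3/1 = 3; u3: 0 ≤ 0, skip.
Smallest ratio is 3 in the row of a, so a leaves.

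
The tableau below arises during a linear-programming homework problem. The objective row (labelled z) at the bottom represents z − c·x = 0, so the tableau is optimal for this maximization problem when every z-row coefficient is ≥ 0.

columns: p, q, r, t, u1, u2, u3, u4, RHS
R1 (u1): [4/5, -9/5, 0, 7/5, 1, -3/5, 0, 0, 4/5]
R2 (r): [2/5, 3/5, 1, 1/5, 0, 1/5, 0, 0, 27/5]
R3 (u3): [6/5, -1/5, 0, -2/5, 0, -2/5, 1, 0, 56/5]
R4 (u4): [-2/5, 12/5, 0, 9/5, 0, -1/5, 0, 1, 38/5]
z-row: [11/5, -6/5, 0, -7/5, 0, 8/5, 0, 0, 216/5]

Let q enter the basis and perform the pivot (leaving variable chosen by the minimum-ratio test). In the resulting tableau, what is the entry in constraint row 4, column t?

3/4

Ratio test on column q — row 1: entry -9/5 ≤ 0; row 2: (27/5)/(3/5) = 9; row 3: entry -1/5 ≤ 0; row 4: (38/5)/(12/5) = 19/6. Minimum is 19/6 at row 4 (u4 leaves); pivot element 12/5.
Divide row 4 by 12/5; eliminate column q from the other rows.
In the new row 4, the t entry is the old entry divided by the pivot: (9/5)/(12/5) = 3/4.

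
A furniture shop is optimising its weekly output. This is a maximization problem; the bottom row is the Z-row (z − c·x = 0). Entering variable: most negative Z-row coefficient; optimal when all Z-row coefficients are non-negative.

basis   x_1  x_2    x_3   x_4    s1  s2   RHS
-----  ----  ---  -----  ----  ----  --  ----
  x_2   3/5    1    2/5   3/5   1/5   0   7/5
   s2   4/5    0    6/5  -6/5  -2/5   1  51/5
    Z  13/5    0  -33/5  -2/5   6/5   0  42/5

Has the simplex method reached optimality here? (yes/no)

no

The Z-row has a negative entry -33/5 in column x_3, so it is not optimal.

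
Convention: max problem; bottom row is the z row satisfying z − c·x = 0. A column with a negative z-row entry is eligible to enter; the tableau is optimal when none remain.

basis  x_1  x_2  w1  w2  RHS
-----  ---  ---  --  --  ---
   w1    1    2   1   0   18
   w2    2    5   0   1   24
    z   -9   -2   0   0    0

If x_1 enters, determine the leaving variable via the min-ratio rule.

Column x_1 entries and ratios — w1: 18/1 = 18; w2: 24/2 = 12.
Smallest ratio is 12 in the row of w2, so w2 leaves.

w2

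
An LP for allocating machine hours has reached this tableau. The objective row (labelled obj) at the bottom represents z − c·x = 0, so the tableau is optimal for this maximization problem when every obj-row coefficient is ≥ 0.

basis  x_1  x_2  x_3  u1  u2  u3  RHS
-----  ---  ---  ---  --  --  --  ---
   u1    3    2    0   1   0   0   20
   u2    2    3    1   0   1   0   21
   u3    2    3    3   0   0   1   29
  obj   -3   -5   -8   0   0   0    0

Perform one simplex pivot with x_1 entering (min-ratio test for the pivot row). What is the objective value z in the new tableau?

20

Ratio test on column x_1 — row 1: 20/3 = 20/3; row 2: 21/2 = 21/2; row 3: 29/2 = 29/2. Minimum is 20/3 at row 1 (u1 leaves); pivot element 3.
Pivot on row 1; the obj-row RHS becomes 0 − (-3)·(20/3) = 20.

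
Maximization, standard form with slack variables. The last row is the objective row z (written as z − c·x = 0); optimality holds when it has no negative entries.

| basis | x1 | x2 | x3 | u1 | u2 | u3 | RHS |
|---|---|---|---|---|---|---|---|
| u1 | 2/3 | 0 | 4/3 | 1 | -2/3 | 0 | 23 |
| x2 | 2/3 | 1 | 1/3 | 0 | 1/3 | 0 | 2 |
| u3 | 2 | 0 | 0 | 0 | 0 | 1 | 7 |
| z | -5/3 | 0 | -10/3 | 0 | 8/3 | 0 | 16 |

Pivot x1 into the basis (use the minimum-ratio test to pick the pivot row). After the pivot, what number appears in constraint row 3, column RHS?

Ratio test on column x1 — row 1: 23/(2/3) = 69/2; row 2: 2/(2/3) = 3; row 3: 7/2 = 7/2. Minimum is 3 at row 2 (x2 leaves); pivot element 2/3.
Divide row 2 by 2/3; eliminate column x1 from the other rows.
Row 3 update in column RHS: 7 − 2·3 = 1.

1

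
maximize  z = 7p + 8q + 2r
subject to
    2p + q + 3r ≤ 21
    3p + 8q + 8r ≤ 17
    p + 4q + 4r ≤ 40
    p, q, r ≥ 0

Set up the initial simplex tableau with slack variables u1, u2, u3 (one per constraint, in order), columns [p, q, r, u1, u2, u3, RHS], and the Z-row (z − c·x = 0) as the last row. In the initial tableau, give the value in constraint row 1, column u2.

0

Slack u2 belongs to constraint 2; its column is the unit vector e_2, so the entry in row 1 is 0.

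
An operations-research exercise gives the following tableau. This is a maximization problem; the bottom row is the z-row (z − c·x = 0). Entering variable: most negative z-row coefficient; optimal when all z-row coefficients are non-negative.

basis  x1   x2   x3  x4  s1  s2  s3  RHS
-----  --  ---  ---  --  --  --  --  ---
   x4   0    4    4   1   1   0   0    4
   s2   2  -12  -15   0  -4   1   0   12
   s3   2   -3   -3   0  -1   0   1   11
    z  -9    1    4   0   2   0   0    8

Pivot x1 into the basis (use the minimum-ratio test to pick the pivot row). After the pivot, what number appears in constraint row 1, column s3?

0

Ratio test on column x1 — row 1: entry 0 ≤ 0; row 2: 12/2 = 6; row 3: 11/2 = 11/2. Minimum is 11/2 at row 3 (s3 leaves); pivot element 2.
Divide row 3 by 2; eliminate column x1 from the other rows.
Row 1 update in column s3: 0 − 0·(1/2) = 0.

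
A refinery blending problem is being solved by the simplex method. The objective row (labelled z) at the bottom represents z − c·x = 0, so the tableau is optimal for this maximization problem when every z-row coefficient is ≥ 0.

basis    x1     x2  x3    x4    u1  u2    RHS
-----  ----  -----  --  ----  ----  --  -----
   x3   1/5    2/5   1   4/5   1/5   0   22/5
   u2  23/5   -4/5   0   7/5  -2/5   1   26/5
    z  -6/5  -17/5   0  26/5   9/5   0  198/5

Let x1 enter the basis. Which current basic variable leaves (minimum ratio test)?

Column x1 entries and ratios — x3: (22/5)/(1/5) = 22; u2: (26/5)/(23/5) = 26/23.
Smallest ratio is 26/23 in the row of u2, so u2 leaves.

u2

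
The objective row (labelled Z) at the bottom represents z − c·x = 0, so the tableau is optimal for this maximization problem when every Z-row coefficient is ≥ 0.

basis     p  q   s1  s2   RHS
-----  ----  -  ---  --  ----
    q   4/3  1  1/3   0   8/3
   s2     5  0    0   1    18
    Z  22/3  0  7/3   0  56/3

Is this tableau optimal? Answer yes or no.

yes

Every Z-row coefficient is ≥ 0, so the tableau is optimal.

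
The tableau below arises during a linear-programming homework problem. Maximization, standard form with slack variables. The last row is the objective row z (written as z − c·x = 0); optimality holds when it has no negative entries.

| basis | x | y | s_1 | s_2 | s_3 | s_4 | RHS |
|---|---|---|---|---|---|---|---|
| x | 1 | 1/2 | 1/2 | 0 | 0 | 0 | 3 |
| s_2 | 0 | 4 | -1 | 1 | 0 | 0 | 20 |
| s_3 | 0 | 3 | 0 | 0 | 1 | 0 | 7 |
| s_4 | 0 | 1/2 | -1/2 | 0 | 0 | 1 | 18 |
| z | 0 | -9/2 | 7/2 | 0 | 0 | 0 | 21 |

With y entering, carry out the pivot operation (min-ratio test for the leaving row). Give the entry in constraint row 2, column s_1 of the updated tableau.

-1

Ratio test on column y — row 1: 3/(1/2) = 6; row 2: 20/4 = 5; row 3: 7/3 = 7/3; row 4: 18/(1/2) = 36. Minimum is 7/3 at row 3 (s_3 leaves); pivot element 3.
Divide row 3 by 3; eliminate column y from the other rows.
Row 2 update in column s_1: -1 − 4·0 = -1.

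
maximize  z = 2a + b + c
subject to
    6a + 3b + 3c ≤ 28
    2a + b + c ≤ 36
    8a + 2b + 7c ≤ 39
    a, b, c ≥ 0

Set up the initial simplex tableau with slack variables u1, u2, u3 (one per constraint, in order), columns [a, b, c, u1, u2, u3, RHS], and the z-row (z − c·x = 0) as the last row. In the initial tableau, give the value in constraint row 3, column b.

Constraint 3 has coefficient 2 on b.

2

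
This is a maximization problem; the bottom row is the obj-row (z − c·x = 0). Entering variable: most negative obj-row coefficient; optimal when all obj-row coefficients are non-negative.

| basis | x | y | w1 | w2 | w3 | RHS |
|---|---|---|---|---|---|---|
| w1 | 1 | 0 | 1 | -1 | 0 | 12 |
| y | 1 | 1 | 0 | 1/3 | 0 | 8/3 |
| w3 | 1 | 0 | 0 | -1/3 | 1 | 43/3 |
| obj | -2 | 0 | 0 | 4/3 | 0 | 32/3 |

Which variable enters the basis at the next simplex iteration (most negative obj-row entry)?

Negative obj-row entries: x: -2.
The most negative is -2 in column x, so x enters.

x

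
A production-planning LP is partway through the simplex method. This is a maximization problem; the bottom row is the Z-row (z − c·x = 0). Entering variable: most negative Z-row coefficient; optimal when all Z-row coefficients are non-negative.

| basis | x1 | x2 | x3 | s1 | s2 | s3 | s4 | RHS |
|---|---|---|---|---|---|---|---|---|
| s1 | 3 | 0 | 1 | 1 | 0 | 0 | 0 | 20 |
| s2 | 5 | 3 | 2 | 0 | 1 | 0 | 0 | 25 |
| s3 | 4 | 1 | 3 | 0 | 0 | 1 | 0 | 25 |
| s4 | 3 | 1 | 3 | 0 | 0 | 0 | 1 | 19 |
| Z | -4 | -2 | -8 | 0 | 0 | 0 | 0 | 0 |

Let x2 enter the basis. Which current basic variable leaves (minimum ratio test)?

s2

Column x2 entries and ratios — s1: 0 ≤ 0, skip; s2: 25/3 = 25/3; s3: 25/1 = 25; s4: 19/1 = 19.
Smallest ratio is 25/3 in the row of s2, so s2 leaves.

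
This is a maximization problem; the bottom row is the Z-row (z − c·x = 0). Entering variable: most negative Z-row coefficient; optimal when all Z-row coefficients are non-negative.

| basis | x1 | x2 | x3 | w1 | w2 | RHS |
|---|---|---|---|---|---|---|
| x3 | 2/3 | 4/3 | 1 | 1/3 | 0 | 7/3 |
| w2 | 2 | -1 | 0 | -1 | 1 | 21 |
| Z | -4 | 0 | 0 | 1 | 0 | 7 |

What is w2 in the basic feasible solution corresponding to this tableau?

21

w2 is basic (row 2); its value is the RHS of that row, 21.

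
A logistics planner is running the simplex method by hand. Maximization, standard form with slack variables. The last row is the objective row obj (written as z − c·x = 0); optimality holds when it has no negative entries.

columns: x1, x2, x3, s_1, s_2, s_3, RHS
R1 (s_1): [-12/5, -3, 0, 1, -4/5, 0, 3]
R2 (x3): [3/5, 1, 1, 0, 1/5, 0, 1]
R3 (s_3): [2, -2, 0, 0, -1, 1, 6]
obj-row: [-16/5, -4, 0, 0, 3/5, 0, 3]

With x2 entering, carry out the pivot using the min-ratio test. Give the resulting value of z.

Ratio test on column x2 — row 1: entry -3 ≤ 0; row 2: 1/1 = 1; row 3: entry -2 ≤ 0. Minimum is 1 at row 2 (x3 leaves); pivot element 1.
Pivot on row 2; the obj-row RHS becomes 3 − (-4)·1 = 7.

7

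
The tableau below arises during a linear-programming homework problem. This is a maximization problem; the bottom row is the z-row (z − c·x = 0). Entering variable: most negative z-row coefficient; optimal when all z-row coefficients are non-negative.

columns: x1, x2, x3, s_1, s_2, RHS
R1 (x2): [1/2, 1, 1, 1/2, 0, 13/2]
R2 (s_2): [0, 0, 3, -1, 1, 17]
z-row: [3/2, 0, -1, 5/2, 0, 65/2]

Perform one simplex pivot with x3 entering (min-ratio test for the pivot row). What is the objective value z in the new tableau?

Ratio test on column x3 — row 1: (13/2)/1 = 13/2; row 2: 17/3 = 17/3. Minimum is 17/3 at row 2 (s_2 leaves); pivot element 3.
Pivot on row 2; the z-row RHS becomes 65/2 − (-1)·(17/3) = 229/6.

229/6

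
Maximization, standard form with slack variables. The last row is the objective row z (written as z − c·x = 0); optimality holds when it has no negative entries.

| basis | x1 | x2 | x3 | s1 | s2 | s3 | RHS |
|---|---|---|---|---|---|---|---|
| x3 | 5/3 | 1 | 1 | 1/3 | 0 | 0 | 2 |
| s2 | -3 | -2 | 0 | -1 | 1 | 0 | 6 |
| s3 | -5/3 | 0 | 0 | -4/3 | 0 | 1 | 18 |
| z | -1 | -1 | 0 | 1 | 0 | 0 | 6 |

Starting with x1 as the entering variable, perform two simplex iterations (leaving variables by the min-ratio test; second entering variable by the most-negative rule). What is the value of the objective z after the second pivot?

Ratio test on column x1 — row 1: 2/(5/3) = 6/5; row 2: entry -3 ≤ 0; row 3: entry -5/3 ≤ 0. Minimum is 6/5 at row 1 (x3 leaves); pivot element 5/3.
Pivot on row 1; the z-row RHS becomes 6 − (-1)·(6/5) = 36/5.
Next entering variable (most negative z-row entry -2/5): x2.
Ratio test on column x2 — row 1: (6/5)/(3/5) = 2; row 2: entry -1/5 ≤ 0; row 3: 20/1 = 20. Minimum is 2 at row 1 (x1 leaves); pivot element 3/5.
After the second pivot the z-row RHS is 36/5 − (-2/5)·2 = 8.

8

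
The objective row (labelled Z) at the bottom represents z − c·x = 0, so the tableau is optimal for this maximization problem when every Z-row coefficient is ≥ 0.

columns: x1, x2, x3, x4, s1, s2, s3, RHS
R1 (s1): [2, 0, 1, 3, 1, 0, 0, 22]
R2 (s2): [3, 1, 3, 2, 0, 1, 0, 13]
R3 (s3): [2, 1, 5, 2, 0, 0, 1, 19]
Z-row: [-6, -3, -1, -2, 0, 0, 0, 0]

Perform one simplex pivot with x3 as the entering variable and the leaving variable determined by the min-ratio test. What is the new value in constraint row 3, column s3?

1/5

Ratio test on column x3 — row 1: 22/1 = 22; row 2: 13/3 = 13/3; row 3: 19/5 = 19/5. Minimum is 19/5 at row 3 (s3 leaves); pivot element 5.
Divide row 3 by 5; eliminate column x3 from the other rows.
In the new row 3, the s3 entry is the old entry divided by the pivot: 1/5 = 1/5.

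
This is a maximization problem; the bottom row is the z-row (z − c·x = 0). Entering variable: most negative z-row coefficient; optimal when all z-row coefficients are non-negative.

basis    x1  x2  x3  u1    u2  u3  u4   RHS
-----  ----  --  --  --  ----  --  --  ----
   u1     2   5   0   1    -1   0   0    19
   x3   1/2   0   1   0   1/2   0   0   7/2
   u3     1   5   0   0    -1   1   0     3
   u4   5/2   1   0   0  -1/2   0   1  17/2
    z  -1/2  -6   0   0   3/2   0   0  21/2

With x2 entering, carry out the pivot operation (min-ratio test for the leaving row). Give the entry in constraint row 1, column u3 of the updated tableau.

Ratio test on column x2 — row 1: 19/5 = 19/5; row 2: entry 0 ≤ 0; row 3: 3/5 = 3/5; row 4: (17/2)/1 = 17/2. Minimum is 3/5 at row 3 (u3 leaves); pivot element 5.
Divide row 3 by 5; eliminate column x2 from the other rows.
Row 1 update in column u3: 0 − 5·(1/5) = -1.

-1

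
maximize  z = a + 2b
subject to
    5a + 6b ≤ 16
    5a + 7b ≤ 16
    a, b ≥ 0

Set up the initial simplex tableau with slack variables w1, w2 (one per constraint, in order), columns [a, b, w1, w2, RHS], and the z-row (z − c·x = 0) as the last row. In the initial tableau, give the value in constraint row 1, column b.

Constraint 1 has coefficient 6 on b.

6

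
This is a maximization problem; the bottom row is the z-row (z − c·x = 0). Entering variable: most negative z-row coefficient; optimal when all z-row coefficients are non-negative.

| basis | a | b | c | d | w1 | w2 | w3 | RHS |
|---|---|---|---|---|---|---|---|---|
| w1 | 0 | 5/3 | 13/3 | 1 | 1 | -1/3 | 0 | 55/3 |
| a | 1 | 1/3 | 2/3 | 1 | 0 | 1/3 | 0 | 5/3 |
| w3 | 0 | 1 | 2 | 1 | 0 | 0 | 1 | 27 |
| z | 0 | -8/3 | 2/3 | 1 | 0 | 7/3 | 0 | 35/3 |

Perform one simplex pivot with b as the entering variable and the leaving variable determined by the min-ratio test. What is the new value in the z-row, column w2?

Ratio test on column b — row 1: (55/3)/(5/3) = 11; row 2: (5/3)/(1/3) = 5; row 3: 27/1 = 27. Minimum is 5 at row 2 (a leaves); pivot element 1/3.
Divide row 2 by 1/3; eliminate column b from the other rows.
z-row update in column w2: 7/3 − (-8/3)·1 = 5.

5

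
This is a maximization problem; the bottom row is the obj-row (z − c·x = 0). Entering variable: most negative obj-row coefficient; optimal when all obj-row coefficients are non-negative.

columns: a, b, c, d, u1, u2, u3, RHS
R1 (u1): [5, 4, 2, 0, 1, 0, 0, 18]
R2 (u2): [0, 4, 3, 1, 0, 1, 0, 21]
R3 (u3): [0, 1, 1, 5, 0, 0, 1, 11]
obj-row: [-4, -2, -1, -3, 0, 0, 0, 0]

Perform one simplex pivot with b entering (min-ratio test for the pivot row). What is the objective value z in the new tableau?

Ratio test on column b — row 1: 18/4 = 9/2; row 2: 21/4 = 21/4; row 3: 11/1 = 11. Minimum is 9/2 at row 1 (u1 leaves); pivot element 4.
Pivot on row 1; the obj-row RHS becomes 0 − (-2)·(9/2) = 9.

9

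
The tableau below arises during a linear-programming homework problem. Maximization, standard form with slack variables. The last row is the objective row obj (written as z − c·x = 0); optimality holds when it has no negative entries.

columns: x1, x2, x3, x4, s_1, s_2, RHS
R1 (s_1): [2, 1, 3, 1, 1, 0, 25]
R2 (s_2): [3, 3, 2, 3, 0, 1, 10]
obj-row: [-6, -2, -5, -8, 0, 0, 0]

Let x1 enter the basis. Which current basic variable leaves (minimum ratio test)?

Column x1 entries and ratios — s_1: 25/2 = 25/2; s_2: 10/3 = 10/3.
Smallest ratio is 10/3 in the row of s_2, so s_2 leaves.

s_2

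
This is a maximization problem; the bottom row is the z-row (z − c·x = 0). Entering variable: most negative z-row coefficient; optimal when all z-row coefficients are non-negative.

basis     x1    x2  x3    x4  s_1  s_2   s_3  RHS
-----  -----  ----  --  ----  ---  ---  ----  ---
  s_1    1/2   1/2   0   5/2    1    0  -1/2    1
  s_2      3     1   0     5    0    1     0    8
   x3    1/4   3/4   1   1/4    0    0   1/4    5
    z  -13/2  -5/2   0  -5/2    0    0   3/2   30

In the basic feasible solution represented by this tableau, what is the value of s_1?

s_1 is basic (row 1); its value is the RHS of that row, 1.

1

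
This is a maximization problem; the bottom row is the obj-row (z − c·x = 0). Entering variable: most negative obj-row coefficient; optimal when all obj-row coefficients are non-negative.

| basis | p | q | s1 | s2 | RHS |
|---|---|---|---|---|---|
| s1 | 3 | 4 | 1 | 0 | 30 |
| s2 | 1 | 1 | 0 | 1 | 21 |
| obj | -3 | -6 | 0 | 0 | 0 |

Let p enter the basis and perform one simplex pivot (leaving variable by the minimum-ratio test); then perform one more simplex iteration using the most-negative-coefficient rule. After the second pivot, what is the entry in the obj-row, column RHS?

45

Ratio test on column p — row 1: 30/3 = 10; row 2: 21/1 = 21. Minimum is 10 at row 1 (s1 leaves); pivot element 3.
Divide row 1 by 3; eliminate column p from the other rows.
Second iteration: most negative obj-row entry is -2 in column q, so q enters.
Ratio test on column q — row 1: 10/(4/3) = 15/2; row 2: entry -1/3 ≤ 0. Minimum is 15/2 at row 1 (p leaves); pivot element 4/3.
Divide row 1 by 4/3; eliminate column q from the other rows.
After both pivots, the entry at the obj-row, column RHS is 45.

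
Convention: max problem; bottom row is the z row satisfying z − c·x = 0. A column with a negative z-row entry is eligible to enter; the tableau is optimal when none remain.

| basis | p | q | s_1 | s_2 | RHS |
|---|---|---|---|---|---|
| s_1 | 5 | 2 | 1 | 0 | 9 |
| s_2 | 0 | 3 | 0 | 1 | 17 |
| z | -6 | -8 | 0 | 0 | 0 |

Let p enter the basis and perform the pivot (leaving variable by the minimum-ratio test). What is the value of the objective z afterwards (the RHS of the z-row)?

Ratio test on column p — row 1: 9/5 = 9/5; row 2: entry 0 ≤ 0. Minimum is 9/5 at row 1 (s_1 leaves); pivot element 5.
Pivot on row 1; the z-row RHS becomes 0 − (-6)·(9/5) = 54/5.

54/5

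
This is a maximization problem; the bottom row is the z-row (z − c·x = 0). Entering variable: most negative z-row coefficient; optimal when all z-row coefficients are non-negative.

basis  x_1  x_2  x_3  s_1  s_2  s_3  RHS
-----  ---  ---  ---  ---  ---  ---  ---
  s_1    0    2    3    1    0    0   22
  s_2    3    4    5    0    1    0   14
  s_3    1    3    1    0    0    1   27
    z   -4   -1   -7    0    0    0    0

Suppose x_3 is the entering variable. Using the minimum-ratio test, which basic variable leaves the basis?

Column x_3 entries and ratios — s_1: 22/3 = 22/3; s_2: 14/5 = 14/5; s_3: 27/1 = 27.
Smallest ratio is 14/5 in the row of s_2, so s_2 leaves.

s_2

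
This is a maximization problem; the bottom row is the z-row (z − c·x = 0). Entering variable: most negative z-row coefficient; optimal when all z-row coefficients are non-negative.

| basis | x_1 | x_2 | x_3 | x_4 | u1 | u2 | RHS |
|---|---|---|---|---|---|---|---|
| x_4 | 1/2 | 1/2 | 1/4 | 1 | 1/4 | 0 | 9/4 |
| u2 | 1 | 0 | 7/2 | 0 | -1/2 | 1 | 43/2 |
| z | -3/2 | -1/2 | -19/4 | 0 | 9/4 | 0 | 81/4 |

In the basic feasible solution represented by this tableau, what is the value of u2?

u2 is basic (row 2); its value is the RHS of that row, 43/2.

43/2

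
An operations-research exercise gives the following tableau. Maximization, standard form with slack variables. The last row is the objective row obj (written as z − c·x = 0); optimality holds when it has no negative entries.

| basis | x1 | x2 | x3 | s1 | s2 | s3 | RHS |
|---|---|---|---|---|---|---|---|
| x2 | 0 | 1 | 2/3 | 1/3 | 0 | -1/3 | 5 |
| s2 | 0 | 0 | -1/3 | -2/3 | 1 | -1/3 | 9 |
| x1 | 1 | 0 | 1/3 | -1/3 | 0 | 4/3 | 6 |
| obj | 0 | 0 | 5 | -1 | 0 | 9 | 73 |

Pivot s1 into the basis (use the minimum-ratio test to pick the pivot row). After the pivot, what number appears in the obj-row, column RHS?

Ratio test on column s1 — row 1: 5/(1/3) = 15; row 2: entry -2/3 ≤ 0; row 3: entry -1/3 ≤ 0. Minimum is 15 at row 1 (x2 leaves); pivot element 1/3.
Divide row 1 by 1/3; eliminate column s1 from the other rows.
obj-row update in column RHS: 73 − (-1)·15 = 88.

88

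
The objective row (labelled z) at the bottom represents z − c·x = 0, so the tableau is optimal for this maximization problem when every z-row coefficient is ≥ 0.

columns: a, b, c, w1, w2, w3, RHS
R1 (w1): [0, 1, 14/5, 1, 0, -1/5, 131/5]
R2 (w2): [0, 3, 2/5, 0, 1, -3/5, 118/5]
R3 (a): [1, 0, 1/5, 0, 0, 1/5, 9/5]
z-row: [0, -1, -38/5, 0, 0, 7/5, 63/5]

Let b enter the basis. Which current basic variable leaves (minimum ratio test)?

Column b entries and ratios — w1: (131/5)/1 = 131/5; w2: (118/5)/3 = 118/15; a: 0 ≤ 0, skip.
Smallest ratio is 118/15 in the row of w2, so w2 leaves.

w2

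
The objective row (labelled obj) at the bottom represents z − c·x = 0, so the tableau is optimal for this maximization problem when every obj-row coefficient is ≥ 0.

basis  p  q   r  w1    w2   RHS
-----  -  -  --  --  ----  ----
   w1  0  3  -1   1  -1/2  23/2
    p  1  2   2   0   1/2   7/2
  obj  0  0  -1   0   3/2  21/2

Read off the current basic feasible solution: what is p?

p is basic (row 2); its value is the RHS of that row, 7/2.

7/2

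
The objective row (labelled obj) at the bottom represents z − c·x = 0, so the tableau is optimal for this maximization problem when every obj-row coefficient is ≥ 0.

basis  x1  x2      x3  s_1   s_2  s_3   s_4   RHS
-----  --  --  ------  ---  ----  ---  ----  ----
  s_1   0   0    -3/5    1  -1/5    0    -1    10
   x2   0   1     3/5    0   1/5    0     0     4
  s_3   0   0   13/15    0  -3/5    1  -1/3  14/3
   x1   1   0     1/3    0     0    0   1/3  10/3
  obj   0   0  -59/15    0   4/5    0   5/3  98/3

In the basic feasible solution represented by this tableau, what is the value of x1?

10/3

x1 is basic (row 4); its value is the RHS of that row, 10/3.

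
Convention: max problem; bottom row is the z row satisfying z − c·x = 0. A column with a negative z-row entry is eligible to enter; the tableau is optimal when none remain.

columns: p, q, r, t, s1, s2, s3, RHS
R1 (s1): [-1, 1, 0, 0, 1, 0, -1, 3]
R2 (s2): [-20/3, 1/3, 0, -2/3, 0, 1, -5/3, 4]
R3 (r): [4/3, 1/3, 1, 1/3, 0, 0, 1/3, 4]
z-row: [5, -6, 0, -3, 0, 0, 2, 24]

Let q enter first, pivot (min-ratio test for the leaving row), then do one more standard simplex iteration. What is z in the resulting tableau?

60

Ratio test on column q — row 1: 3/1 = 3; row 2: 4/(1/3) = 12; row 3: 4/(1/3) = 12. Minimum is 3 at row 1 (s1 leaves); pivot element 1.
Pivot on row 1; the z-row RHS becomes 24 − (-6)·3 = 42.
Next entering variable (most negative z-row entry -4): s3.
Ratio test on column s3 — row 1: entry -1 ≤ 0; row 2: entry -4/3 ≤ 0; row 3: 3/(2/3) = 9/2. Minimum is 9/2 at row 3 (r leaves); pivot element 2/3.
After the second pivot the z-row RHS is 42 − (-4)·(9/2) = 60.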